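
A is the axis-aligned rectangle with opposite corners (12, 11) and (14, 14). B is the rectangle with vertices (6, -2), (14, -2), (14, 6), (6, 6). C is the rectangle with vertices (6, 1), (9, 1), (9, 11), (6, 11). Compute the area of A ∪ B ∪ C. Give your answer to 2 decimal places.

By inclusion–exclusion:
Individual areas: |A| = 6, |B| = 64, |C| = 30.
|A∩B| = 0 (no overlap).
|A∩C| = 0 (no overlap).
|B∩C|: x∈[6,9], y∈[1,6] → 3·5 = 15.
|A∩B∩C| = 0.
|A ∪ B ∪ C| = 100 − 15 + 0 = 85.00.

85.00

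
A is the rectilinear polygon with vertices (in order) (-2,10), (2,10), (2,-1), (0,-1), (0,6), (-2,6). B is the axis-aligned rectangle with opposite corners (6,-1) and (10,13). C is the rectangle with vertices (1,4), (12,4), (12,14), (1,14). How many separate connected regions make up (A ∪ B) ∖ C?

(A ∪ B) ∖ C splits into 2 disjoint pieces (area 24, area 20).

2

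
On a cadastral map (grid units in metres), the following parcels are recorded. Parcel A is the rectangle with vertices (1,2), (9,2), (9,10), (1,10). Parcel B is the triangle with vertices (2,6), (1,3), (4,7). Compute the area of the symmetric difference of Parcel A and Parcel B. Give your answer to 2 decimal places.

|Parcel A| = 64, |Parcel B| = 2.5, |Parcel A∩Parcel B| = 2.5.
|Parcel A △ Parcel B| = |Parcel A| + |Parcel B| − 2·|Parcel A∩Parcel B| = 64 + 2.5 − 5 = 61.50.

61.50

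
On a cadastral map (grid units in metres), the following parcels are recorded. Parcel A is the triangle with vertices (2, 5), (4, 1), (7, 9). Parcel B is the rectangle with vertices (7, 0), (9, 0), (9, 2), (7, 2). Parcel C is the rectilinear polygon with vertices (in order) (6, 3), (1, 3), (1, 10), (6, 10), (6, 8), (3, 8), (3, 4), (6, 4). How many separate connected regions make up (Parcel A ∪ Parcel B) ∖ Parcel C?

3

(Parcel A ∪ Parcel B) ∖ Parcel C splits into 3 disjoint pieces (area 8.8875, area 1.75, area 4).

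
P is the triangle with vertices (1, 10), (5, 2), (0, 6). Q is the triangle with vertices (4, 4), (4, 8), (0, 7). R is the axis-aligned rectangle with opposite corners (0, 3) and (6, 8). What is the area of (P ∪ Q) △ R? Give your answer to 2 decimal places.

18.17

|P ∪ Q| = 15.5836.
|(P ∪ Q) ∩ R| = 13.7086.
|(P ∪ Q) △ R| = 15.5836 + 30 − 27.4173 = 18.17.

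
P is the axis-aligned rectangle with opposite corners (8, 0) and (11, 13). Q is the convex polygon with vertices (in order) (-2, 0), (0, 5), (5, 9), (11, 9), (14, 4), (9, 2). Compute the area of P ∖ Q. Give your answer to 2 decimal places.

|P| = 39, |P∩Q| = 20.2909.
|P ∖ Q| = |P| − |P∩Q| = 39 − 20.2909 = 18.71.

18.71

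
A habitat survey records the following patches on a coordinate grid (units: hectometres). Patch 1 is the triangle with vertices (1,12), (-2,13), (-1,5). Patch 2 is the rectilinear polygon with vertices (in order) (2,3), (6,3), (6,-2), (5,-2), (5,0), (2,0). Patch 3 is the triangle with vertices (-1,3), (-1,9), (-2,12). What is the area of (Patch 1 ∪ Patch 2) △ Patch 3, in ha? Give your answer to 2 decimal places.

25.30

|Patch 1 ∪ Patch 2| = 25.5.
|(Patch 1 ∪ Patch 2) ∩ Patch 3| = 1.6.
|(Patch 1 ∪ Patch 2) △ Patch 3| = 25.5 + 3 − 3.2 = 25.30.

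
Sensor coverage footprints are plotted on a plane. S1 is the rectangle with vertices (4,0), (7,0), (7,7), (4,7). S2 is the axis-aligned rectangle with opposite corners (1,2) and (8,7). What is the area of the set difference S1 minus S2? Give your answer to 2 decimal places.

6.00

|S1∩S2|: x∈[4,7], y∈[2,7] → 3·5 = 15.
|S1| = 21.
|S1 ∖ S2| = |S1| − |S1∩S2| = 21 − 15 = 6.00.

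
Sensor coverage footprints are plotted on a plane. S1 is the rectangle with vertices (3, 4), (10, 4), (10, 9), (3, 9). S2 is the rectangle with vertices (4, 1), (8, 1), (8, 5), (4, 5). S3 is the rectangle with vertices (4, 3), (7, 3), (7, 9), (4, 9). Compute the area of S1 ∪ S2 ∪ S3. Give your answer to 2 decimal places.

47.00

By inclusion–exclusion:
Individual areas: |S1| = 35, |S2| = 16, |S3| = 18.
|S1∩S2|: x∈[4,8], y∈[4,5] → 4·1 = 4.
|S1∩S3|: x∈[4,7], y∈[4,9] → 3·5 = 15.
|S2∩S3|: x∈[4,7], y∈[3,5] → 3·2 = 6.
|S1∩S2∩S3| = 3.
|S1 ∪ S2 ∪ S3| = 69 − 25 + 3 = 47.00.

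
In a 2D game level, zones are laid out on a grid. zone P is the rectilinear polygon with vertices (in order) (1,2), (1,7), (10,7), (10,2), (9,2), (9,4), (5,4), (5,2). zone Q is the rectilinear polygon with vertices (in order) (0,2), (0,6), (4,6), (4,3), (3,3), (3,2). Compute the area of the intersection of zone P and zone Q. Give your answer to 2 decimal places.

11.00

The intersection is the polygon with vertices (1,6), (4,6), (4,3), (3,3), (3,2), (1,2).
By the shoelace formula its area is 11.00.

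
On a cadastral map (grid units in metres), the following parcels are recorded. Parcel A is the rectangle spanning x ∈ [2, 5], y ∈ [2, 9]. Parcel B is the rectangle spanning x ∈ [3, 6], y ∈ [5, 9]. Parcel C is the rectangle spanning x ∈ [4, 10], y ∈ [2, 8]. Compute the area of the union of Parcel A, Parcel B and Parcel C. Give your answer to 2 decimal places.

By inclusion–exclusion:
Individual areas: |Parcel A| = 21, |Parcel B| = 12, |Parcel C| = 36.
|Parcel A∩Parcel B|: x∈[3,5], y∈[5,9] → 2·4 = 8.
|Parcel A∩Parcel C|: x∈[4,5], y∈[2,8] → 1·6 = 6.
|Parcel B∩Parcel C|: x∈[4,6], y∈[5,8] → 2·3 = 6.
|Parcel A∩Parcel B∩Parcel C| = 3.
|Parcel A ∪ Parcel B ∪ Parcel C| = 69 − 20 + 3 = 52.00.

52.00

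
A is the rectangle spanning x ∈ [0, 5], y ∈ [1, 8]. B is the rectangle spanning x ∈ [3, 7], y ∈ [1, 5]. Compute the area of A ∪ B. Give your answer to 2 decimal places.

43.00

By inclusion–exclusion:
Individual areas: |A| = 35, |B| = 16.
|A∩B|: x∈[3,5], y∈[1,5] → 2·4 = 8.
|A ∪ B| = 51 − 8 = 43.00.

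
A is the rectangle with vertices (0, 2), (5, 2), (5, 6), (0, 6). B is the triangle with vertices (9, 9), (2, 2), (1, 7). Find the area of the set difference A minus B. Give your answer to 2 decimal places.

|A| = 20, |A∩B| = 9.1.
|A ∖ B| = |A| − |A∩B| = 20 − 9.1 = 10.90.

10.90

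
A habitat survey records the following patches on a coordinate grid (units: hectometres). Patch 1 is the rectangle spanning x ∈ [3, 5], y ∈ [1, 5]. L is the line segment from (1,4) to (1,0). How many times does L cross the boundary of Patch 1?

The segment lies entirely outside Patch 1 and never meets its boundary.

0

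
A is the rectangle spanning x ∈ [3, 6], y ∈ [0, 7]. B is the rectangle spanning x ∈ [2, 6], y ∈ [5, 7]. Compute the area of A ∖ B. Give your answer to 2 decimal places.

15.00

|A∩B|: x∈[3,6], y∈[5,7] → 3·2 = 6.
|A| = 21.
|A ∖ B| = |A| − |A∩B| = 21 − 6 = 15.00.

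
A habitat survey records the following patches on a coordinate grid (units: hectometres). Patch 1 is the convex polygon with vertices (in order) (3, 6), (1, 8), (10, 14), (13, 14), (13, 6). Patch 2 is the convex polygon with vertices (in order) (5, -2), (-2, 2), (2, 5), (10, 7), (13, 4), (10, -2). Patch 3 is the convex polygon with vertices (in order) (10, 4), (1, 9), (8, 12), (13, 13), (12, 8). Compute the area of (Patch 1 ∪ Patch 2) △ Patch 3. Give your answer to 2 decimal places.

|Patch 1 ∪ Patch 2| = 150.
|(Patch 1 ∪ Patch 2) ∩ Patch 3| = 53.3091.
|(Patch 1 ∪ Patch 2) △ Patch 3| = 150 + 55 − 106.6182 = 98.38.

98.38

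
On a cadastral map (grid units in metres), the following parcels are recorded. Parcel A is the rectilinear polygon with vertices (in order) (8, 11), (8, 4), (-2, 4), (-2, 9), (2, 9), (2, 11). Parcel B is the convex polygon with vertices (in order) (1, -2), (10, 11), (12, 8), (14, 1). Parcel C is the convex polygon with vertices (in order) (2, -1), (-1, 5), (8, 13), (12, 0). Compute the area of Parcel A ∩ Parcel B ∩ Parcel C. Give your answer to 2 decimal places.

5.85

The intersection is the polygon with vertices (5.154,4), (8,8.111), (8,4).
By the shoelace formula its area is 5.85.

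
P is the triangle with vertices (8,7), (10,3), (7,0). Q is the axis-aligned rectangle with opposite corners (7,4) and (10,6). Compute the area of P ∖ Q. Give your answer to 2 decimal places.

|P| = 9, |P∩Q| = 2.5714.
|P ∖ Q| = |P| − |P∩Q| = 9 − 2.5714 = 6.43.

6.43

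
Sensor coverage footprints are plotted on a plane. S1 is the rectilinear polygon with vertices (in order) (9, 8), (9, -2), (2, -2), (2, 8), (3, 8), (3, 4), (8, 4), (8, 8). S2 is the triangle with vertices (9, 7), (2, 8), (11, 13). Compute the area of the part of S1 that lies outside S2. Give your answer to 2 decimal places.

49.00

|S1| = 50, |S1∩S2| = 1.
|S1 ∖ S2| = |S1| − |S1∩S2| = 50 − 1 = 49.00.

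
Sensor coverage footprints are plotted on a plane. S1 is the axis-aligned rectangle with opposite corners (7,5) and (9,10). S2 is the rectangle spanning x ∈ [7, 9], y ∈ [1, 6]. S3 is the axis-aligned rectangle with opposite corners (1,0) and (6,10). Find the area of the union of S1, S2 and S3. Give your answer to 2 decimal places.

68.00

By inclusion–exclusion:
Individual areas: |S1| = 10, |S2| = 10, |S3| = 50.
|S1∩S2|: x∈[7,9], y∈[5,6] → 2·1 = 2.
|S1∩S3| = 0 (no overlap).
|S2∩S3| = 0 (no overlap).
|S1∩S2∩S3| = 0.
|S1 ∪ S2 ∪ S3| = 70 − 2 + 0 = 68.00.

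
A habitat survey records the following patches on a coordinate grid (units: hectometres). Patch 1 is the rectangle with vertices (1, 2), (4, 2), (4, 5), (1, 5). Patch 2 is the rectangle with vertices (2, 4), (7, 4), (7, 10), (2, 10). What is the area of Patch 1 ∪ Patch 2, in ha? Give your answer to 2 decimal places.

By inclusion–exclusion:
Individual areas: |Patch 1| = 9, |Patch 2| = 30.
|Patch 1∩Patch 2|: x∈[2,4], y∈[4,5] → 2·1 = 2.
|Patch 1 ∪ Patch 2| = 39 − 2 = 37.00.

37.00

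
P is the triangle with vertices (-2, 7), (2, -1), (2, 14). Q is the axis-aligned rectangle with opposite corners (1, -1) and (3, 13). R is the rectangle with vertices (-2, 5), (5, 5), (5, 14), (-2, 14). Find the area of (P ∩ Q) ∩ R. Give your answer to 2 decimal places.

The region (P ∩ Q) ∩ R is the polygon with vertices (1,12.25), (1.429,13), (2,13), (2,5), (1,5).
By the shoelace formula its area is 7.84.

7.84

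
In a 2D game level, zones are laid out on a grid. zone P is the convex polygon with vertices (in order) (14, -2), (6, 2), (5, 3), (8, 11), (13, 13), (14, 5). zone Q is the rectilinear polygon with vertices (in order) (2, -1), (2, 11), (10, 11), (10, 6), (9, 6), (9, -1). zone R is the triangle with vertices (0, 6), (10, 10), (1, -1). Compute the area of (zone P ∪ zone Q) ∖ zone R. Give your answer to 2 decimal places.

|zone P ∪ zone Q| = 145.75.
|(zone P ∪ zone Q) ∩ zone R| = 26.3111.
|(zone P ∪ zone Q) ∖ zone R| = 145.75 − 26.3111 = 119.44.

119.44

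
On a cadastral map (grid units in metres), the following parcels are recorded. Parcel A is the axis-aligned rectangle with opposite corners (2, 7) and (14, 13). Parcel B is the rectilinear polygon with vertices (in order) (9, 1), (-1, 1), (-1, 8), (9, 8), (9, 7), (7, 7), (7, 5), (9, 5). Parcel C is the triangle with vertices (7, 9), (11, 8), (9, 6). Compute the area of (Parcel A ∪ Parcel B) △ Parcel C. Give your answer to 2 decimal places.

127.67

|Parcel A ∪ Parcel B| = 131.
|(Parcel A ∪ Parcel B) ∩ Parcel C| = 4.1667.
|(Parcel A ∪ Parcel B) △ Parcel C| = 131 + 5 − 8.3333 = 127.67.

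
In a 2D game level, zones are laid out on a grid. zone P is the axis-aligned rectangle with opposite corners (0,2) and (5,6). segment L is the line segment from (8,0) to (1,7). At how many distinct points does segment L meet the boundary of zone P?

2

The segment meets the boundary at (2,6), (5,3).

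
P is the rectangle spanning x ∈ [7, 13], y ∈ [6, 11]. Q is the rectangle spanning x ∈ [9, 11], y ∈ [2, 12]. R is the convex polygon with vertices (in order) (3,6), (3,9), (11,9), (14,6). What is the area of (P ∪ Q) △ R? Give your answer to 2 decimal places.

36.50

|P ∪ Q| = 40.
|(P ∪ Q) ∩ R| = 16.
|(P ∪ Q) △ R| = 40 + 28.5 − 32 = 36.50.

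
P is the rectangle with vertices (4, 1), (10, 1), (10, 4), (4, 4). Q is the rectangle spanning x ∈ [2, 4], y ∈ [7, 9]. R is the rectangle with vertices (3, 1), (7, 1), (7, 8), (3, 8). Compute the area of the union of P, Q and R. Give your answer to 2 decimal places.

40.00

By inclusion–exclusion:
Individual areas: |P| = 18, |Q| = 4, |R| = 28.
|P∩Q| = 0 (no overlap).
|P∩R|: x∈[4,7], y∈[1,4] → 3·3 = 9.
|Q∩R|: x∈[3,4], y∈[7,8] → 1·1 = 1.
|P∩Q∩R| = 0.
|P ∪ Q ∪ R| = 50 − 10 + 0 = 40.00.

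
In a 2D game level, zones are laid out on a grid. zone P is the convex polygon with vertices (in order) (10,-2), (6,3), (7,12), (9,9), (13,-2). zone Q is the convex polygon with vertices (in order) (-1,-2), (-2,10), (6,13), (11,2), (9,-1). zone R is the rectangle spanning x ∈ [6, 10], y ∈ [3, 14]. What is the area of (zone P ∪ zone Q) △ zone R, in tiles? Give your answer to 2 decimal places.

|zone P ∪ zone Q| = 157.3506.
|(zone P ∪ zone Q) ∩ zone R| = 28.5893.
|(zone P ∪ zone Q) △ zone R| = 157.3506 + 44 − 57.1786 = 144.17.

144.17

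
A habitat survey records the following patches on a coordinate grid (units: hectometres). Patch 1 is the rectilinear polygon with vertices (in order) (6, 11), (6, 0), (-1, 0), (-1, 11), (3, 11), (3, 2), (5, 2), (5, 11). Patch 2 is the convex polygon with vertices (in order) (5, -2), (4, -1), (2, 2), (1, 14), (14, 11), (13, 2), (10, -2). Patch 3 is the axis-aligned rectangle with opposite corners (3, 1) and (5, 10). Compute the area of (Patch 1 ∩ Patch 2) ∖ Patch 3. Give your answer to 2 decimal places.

26.04

|Patch 1 ∩ Patch 2| = 28.0417.
|(Patch 1 ∩ Patch 2) ∩ Patch 3| = 2.
|(Patch 1 ∩ Patch 2) ∖ Patch 3| = 28.0417 − 2 = 26.04.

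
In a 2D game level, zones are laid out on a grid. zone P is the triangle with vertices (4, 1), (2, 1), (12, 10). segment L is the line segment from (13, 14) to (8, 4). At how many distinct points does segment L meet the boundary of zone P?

2

The segment meets the boundary at (9.714,7.429), (10.182,8.364).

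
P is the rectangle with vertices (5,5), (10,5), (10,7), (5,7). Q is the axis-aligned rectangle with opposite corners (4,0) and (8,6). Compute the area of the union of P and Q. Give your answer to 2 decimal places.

By inclusion–exclusion:
Individual areas: |P| = 10, |Q| = 24.
|P∩Q|: x∈[5,8], y∈[5,6] → 3·1 = 3.
|P ∪ Q| = 34 − 3 = 31.00.

31.00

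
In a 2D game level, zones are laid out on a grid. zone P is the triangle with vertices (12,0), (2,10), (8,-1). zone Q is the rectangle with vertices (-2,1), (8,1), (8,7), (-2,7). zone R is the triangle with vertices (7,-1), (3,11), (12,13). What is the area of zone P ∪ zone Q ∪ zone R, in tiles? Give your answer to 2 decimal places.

113.92

By inclusion–exclusion:
Individual areas: |zone P| = 25, |zone Q| = 60, |zone R| = 58.
|zone P∩zone Q| = 11.8636.
|zone P∩zone R| = 11.9337.
|zone Q∩zone R| = 15.8857.
|zone P∩zone Q∩zone R| = 10.6043.
|zone P ∪ zone Q ∪ zone R| = 143 − 39.683 + 10.6043 = 113.92.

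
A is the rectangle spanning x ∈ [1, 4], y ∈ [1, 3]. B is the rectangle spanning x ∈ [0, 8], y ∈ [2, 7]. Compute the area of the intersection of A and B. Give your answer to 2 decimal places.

3.00

|A∩B|: x∈[1,4], y∈[2,3] → 3·1 = 3.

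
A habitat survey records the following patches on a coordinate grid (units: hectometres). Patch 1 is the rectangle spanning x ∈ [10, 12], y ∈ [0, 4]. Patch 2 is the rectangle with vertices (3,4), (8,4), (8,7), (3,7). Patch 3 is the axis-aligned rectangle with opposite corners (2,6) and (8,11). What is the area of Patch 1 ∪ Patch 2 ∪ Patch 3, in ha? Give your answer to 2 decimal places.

By inclusion–exclusion:
Individual areas: |Patch 1| = 8, |Patch 2| = 15, |Patch 3| = 30.
|Patch 1∩Patch 2| = 0 (no overlap).
|Patch 1∩Patch 3| = 0 (no overlap).
|Patch 2∩Patch 3|: x∈[3,8], y∈[6,7] → 5·1 = 5.
|Patch 1∩Patch 2∩Patch 3| = 0.
|Patch 1 ∪ Patch 2 ∪ Patch 3| = 53 − 5 + 0 = 48.00.

48.00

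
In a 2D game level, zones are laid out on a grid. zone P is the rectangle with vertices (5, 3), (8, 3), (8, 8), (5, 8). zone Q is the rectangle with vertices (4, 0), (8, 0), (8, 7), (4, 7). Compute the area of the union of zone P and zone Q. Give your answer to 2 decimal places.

31.00

By inclusion–exclusion:
Individual areas: |zone P| = 15, |zone Q| = 28.
|zone P∩zone Q|: x∈[5,8], y∈[3,7] → 3·4 = 12.
|zone P ∪ zone Q| = 43 − 12 = 31.00.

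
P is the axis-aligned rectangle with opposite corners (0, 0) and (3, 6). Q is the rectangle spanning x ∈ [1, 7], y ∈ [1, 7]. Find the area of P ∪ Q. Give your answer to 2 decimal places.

By inclusion–exclusion:
Individual areas: |P| = 18, |Q| = 36.
|P∩Q|: x∈[1,3], y∈[1,6] → 2·5 = 10.
|P ∪ Q| = 54 − 10 = 44.00.

44.00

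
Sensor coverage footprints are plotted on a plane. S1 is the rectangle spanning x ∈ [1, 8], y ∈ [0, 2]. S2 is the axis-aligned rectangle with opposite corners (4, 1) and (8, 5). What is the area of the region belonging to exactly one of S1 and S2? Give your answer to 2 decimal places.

|S1∩S2|: x∈[4,8], y∈[1,2] → 4·1 = 4.
|S1 △ S2| = |S1| + |S2| − 2·|S1∩S2| = 14 + 16 − 8 = 22.00.

22.00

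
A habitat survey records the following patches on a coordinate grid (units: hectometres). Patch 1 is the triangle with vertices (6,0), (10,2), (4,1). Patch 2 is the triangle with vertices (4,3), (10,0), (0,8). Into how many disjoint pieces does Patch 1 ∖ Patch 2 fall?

Patch 1 ∖ Patch 2 splits into 2 disjoint pieces (area 3, area 0.5305).

2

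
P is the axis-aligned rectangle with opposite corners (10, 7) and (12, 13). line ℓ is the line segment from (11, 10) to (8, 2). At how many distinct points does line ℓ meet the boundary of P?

1

The segment meets the boundary at (10,7.333).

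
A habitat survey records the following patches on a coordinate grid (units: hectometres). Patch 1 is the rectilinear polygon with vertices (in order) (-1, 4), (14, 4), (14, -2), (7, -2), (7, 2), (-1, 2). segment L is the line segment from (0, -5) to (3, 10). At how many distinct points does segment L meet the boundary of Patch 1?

2

The segment meets the boundary at (1.8,4), (1.4,2).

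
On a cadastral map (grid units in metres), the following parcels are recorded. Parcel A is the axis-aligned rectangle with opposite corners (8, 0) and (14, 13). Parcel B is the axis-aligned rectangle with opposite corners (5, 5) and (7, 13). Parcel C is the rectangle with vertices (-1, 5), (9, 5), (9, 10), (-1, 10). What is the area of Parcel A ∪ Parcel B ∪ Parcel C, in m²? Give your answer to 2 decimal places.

129.00

By inclusion–exclusion:
Individual areas: |Parcel A| = 78, |Parcel B| = 16, |Parcel C| = 50.
|Parcel A∩Parcel B| = 0 (no overlap).
|Parcel A∩Parcel C|: x∈[8,9], y∈[5,10] → 1·5 = 5.
|Parcel B∩Parcel C|: x∈[5,7], y∈[5,10] → 2·5 = 10.
|Parcel A∩Parcel B∩Parcel C| = 0.
|Parcel A ∪ Parcel B ∪ Parcel C| = 144 − 15 + 0 = 129.00.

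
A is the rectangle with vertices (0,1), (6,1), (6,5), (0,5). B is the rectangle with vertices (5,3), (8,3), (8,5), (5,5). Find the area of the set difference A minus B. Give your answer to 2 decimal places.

|A∩B|: x∈[5,6], y∈[3,5] → 1·2 = 2.
|A| = 24.
|A ∖ B| = |A| − |A∩B| = 24 − 2 = 22.00.

22.00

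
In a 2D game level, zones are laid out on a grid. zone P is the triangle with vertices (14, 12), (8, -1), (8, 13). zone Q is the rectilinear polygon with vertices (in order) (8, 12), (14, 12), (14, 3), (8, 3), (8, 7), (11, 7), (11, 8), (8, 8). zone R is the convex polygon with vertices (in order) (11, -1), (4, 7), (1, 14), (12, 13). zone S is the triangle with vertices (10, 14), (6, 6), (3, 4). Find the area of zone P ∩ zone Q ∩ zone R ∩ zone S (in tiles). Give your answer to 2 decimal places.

The intersection is the polygon with vertices (8,11.143), (8.6,12), (9,12), (8,10).
By the shoelace formula its area is 0.74.

0.74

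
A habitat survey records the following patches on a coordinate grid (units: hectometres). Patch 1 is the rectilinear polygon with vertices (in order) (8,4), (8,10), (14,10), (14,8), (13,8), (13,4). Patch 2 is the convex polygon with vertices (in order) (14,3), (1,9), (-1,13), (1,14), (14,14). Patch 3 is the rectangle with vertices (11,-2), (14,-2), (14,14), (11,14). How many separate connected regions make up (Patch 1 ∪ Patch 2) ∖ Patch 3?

(Patch 1 ∪ Patch 2) ∖ Patch 3 is a single connected region.

1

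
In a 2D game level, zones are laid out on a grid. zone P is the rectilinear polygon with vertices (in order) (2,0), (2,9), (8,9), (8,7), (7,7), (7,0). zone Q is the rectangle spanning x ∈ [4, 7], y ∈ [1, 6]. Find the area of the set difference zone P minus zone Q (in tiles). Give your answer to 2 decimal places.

|zone P| = 47, |zone P∩zone Q| = 15.
|zone P ∖ zone Q| = |zone P| − |zone P∩zone Q| = 47 − 15 = 32.00.

32.00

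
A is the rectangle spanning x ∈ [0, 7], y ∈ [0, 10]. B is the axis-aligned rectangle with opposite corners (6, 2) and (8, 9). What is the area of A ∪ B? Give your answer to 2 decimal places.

77.00

By inclusion–exclusion:
Individual areas: |A| = 70, |B| = 14.
|A∩B|: x∈[6,7], y∈[2,9] → 1·7 = 7.
|A ∪ B| = 84 − 7 = 77.00.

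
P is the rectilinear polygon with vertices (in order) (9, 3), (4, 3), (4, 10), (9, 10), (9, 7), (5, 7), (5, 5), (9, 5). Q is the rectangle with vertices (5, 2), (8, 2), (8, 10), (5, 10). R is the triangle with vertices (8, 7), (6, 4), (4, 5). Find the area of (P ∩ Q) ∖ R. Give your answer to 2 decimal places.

13.92

|P ∩ Q| = 15.
|(P ∩ Q) ∩ R| = 1.0833.
|(P ∩ Q) ∖ R| = 15 − 1.0833 = 13.92.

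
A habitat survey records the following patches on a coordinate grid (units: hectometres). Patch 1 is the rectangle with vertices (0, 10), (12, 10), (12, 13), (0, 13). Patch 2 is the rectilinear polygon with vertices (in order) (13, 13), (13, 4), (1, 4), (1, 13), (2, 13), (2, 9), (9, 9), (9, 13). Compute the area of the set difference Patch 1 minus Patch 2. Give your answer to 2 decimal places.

|Patch 1| = 36, |Patch 1∩Patch 2| = 12.
|Patch 1 ∖ Patch 2| = |Patch 1| − |Patch 1∩Patch 2| = 36 − 12 = 24.00.

24.00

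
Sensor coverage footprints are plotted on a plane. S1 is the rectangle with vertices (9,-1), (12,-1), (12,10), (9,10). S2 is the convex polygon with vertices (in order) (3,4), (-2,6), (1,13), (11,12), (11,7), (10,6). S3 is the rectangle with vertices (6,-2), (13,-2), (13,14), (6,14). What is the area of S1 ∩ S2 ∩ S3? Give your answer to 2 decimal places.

The intersection is the polygon with vertices (11,10), (11,7), (10,6), (9,5.714), (9,10).
By the shoelace formula its area is 7.64.

7.64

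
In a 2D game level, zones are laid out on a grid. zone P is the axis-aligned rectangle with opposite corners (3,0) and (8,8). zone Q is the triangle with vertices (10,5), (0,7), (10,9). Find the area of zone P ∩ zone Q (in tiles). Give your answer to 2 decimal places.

The intersection is the polygon with vertices (8,8), (8,5.4), (3,6.4), (3,7.6), (5,8).
By the shoelace formula its area is 10.10.

10.10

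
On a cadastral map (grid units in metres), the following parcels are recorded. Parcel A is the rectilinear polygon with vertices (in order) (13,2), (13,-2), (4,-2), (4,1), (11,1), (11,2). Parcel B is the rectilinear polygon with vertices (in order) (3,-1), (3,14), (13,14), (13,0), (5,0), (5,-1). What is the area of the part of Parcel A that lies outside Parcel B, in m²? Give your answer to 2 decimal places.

|Parcel A| = 29, |Parcel A∩Parcel B| = 12.
|Parcel A ∖ Parcel B| = |Parcel A| − |Parcel A∩Parcel B| = 29 − 12 = 17.00.

17.00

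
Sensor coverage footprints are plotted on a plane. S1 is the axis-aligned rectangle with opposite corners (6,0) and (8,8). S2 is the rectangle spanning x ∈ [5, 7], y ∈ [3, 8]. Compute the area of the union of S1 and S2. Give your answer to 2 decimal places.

By inclusion–exclusion:
Individual areas: |S1| = 16, |S2| = 10.
|S1∩S2|: x∈[6,7], y∈[3,8] → 1·5 = 5.
|S1 ∪ S2| = 26 − 5 = 21.00.

21.00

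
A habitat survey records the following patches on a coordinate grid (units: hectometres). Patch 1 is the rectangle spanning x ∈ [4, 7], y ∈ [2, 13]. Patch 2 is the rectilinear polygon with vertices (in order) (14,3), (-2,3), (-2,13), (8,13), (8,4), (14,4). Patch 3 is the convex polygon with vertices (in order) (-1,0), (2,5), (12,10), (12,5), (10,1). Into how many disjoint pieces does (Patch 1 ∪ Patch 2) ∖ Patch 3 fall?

2

(Patch 1 ∪ Patch 2) ∖ Patch 3 splits into 2 disjoint pieces (area 77.8, area 2.75).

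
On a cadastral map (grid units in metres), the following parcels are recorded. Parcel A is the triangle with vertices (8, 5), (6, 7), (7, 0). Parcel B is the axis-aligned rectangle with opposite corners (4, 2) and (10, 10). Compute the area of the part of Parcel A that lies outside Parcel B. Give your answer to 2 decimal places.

0.69

|Parcel A| = 6, |Parcel A∩Parcel B| = 5.3143.
|Parcel A ∖ Parcel B| = |Parcel A| − |Parcel A∩Parcel B| = 6 − 5.3143 = 0.69.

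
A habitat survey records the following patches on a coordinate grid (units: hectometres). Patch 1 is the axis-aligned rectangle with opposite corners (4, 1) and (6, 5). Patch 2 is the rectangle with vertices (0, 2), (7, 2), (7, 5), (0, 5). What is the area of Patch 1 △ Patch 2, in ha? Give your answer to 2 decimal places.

17.00

|Patch 1∩Patch 2|: x∈[4,6], y∈[2,5] → 2·3 = 6.
|Patch 1 △ Patch 2| = |Patch 1| + |Patch 2| − 2·|Patch 1∩Patch 2| = 8 + 21 − 12 = 17.00.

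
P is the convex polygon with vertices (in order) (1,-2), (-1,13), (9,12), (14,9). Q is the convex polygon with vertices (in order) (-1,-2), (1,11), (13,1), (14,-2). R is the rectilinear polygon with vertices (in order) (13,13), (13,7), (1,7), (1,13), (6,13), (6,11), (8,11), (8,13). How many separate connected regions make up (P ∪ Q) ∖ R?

(P ∪ Q) ∖ R splits into 3 disjoint pieces (area 116.8149, area 2.4, area 0.7231).

3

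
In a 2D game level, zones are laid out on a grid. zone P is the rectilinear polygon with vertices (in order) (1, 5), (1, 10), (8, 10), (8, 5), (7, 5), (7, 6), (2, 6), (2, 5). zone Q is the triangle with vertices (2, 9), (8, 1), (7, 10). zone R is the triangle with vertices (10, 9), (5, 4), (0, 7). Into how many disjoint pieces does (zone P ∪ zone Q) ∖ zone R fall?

3

(zone P ∪ zone Q) ∖ zone R splits into 3 disjoint pieces (area 14.7, area 6.8254, area 1.1).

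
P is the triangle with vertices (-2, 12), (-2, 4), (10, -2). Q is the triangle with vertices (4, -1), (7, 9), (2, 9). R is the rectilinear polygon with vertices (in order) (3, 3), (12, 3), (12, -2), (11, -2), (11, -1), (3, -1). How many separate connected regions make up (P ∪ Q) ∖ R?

(P ∪ Q) ∖ R splits into 2 disjoint pieces (area 52.2686, area 0.5714).

2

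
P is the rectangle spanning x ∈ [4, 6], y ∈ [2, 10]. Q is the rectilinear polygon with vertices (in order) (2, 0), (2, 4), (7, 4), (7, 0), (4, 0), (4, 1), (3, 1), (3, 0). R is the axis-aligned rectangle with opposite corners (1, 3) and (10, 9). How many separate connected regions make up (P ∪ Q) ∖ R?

(P ∪ Q) ∖ R splits into 2 disjoint pieces (area 2, area 14).

2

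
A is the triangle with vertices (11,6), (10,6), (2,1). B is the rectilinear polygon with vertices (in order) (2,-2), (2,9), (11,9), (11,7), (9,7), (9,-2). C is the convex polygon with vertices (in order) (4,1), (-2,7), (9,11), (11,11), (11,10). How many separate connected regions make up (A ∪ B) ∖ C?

2

(A ∪ B) ∖ C splits into 2 disjoint pieces (area 42.9097, area 0.4091).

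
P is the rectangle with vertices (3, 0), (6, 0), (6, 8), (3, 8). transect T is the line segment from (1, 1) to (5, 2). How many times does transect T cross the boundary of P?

The segment meets the boundary at (3,1.5).

1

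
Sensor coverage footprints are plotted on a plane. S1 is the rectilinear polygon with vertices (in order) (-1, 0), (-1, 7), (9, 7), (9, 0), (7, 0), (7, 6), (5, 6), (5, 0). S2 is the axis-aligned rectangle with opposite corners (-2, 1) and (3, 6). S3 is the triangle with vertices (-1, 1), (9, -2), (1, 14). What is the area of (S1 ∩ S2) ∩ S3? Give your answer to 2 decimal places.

18.08

The region (S1 ∩ S2) ∩ S3 is the polygon with vertices (3,6), (3,1), (-1,1), (-0.231,6).
By the shoelace formula its area is 18.08.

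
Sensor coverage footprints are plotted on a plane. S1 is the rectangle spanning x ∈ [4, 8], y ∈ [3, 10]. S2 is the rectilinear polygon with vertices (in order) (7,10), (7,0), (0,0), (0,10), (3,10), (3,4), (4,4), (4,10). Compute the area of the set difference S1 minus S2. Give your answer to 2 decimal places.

|S1| = 28, |S1∩S2| = 21.
|S1 ∖ S2| = |S1| − |S1∩S2| = 28 − 21 = 7.00.

7.00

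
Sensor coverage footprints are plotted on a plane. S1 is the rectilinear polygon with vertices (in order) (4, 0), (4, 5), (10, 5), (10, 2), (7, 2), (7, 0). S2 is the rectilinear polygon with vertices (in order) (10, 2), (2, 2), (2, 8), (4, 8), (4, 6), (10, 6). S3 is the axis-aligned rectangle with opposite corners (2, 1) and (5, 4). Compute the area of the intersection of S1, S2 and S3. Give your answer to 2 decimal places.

The intersection is the polygon with vertices (4,2), (4,4), (5,4), (5,2).
By the shoelace formula its area is 2.00.

2.00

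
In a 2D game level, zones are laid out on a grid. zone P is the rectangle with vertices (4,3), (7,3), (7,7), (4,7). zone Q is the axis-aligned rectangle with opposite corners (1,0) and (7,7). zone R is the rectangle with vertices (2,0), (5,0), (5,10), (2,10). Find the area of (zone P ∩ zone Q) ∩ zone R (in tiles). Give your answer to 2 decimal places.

The region (zone P ∩ zone Q) ∩ zone R is the polygon with vertices (4,3), (4,7), (5,7), (5,3).
By the shoelace formula its area is 4.00.

4.00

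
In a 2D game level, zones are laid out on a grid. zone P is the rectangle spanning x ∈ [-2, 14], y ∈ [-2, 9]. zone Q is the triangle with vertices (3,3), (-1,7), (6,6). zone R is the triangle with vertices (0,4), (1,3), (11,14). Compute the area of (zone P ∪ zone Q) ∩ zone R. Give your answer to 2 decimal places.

8.11

The region (zone P ∪ zone Q) ∩ zone R is the polygon with vertices (6.455,9), (1,3), (0,4), (5.5,9).
By the shoelace formula its area is 8.11.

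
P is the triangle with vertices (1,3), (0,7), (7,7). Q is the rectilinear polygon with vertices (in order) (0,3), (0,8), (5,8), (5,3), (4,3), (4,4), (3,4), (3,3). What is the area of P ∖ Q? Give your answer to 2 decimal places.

|P| = 14, |P∩Q| = 12.6667.
|P ∖ Q| = |P| − |P∩Q| = 14 − 12.6667 = 1.33.

1.33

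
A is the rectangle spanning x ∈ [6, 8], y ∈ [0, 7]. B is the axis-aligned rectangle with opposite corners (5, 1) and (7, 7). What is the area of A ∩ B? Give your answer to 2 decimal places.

6.00

|A∩B|: x∈[6,7], y∈[1,7] → 1·6 = 6.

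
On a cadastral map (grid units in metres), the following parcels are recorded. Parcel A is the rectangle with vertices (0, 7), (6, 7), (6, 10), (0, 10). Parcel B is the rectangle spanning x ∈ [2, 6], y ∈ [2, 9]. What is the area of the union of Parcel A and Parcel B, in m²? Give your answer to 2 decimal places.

38.00

By inclusion–exclusion:
Individual areas: |Parcel A| = 18, |Parcel B| = 28.
|Parcel A∩Parcel B|: x∈[2,6], y∈[7,9] → 4·2 = 8.
|Parcel A ∪ Parcel B| = 46 − 8 = 38.00.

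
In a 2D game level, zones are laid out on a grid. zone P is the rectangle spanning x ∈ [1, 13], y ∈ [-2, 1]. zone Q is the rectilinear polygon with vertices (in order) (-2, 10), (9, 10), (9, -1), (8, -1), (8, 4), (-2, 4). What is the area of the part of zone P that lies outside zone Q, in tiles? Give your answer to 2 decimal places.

34.00

|zone P| = 36, |zone P∩zone Q| = 2.
|zone P ∖ zone Q| = |zone P| − |zone P∩zone Q| = 36 − 2 = 34.00.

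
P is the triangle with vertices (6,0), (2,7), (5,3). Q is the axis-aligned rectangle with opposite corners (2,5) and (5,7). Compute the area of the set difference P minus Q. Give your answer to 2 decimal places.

|P| = 2.5, |P∩Q| = 0.3571.
|P ∖ Q| = |P| − |P∩Q| = 2.5 − 0.3571 = 2.14.

2.14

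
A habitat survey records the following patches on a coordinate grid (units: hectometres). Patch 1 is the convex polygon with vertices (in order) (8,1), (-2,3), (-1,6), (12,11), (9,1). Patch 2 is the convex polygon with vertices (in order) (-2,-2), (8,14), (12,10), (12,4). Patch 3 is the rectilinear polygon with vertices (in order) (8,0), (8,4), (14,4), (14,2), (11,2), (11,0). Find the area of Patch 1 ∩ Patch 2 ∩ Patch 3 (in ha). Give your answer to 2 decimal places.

2.34

The intersection is the polygon with vertices (9.59,2.967), (8,2.286), (8,4), (9.9,4).
By the shoelace formula its area is 2.34.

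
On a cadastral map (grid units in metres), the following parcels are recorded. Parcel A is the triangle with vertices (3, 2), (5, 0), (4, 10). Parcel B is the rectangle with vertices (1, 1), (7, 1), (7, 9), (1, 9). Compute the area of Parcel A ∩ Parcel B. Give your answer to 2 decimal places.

The intersection is the polygon with vertices (3,2), (3.875,9), (4.1,9), (4.9,1), (4,1).
By the shoelace formula its area is 8.44.

8.44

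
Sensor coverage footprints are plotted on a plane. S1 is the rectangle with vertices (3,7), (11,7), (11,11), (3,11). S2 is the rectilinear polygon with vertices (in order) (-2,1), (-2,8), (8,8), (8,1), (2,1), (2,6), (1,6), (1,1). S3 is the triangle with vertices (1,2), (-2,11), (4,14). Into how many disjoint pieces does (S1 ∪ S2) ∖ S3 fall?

2

(S1 ∪ S2) ∖ S3 splits into 2 disjoint pieces (area 68.375, area 15).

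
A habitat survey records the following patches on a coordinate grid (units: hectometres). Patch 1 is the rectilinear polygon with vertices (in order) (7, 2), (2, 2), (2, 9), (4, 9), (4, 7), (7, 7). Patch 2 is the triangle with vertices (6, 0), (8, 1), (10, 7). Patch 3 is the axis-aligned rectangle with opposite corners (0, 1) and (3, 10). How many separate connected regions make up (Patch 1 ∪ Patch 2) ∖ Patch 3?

(Patch 1 ∪ Patch 2) ∖ Patch 3 splits into 2 disjoint pieces (area 22, area 5).

2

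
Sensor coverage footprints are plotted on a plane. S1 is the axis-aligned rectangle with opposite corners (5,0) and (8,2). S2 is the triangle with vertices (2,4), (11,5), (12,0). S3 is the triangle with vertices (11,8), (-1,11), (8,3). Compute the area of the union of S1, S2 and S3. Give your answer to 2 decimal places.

61.02

By inclusion–exclusion:
Individual areas: |S1| = 6, |S2| = 23, |S3| = 34.5.
|S1∩S2| = 0.2.
|S1∩S3| = 0.
|S2∩S3| = 2.2817.
|S1∩S2∩S3| = 0.
|S1 ∪ S2 ∪ S3| = 63.5 − 2.4817 + 0 = 61.02.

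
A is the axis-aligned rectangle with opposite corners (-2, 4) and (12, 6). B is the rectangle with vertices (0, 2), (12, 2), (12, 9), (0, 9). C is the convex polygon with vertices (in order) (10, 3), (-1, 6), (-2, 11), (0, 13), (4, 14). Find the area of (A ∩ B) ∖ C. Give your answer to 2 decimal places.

11.65

|A ∩ B| = 24.
|(A ∩ B) ∩ C| = 12.3485.
|(A ∩ B) ∖ C| = 24 − 12.3485 = 11.65.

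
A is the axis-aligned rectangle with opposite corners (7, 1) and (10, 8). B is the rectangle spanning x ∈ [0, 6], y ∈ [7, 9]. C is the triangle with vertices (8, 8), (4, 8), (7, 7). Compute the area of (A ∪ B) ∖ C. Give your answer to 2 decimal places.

|A ∪ B| = 33.
|(A ∪ B) ∩ C| = 1.1667.
|(A ∪ B) ∖ C| = 33 − 1.1667 = 31.83.

31.83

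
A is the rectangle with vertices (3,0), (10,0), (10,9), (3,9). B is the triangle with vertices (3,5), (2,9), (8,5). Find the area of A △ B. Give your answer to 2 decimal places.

56.33

|A| = 63, |B| = 10, |A∩B| = 8.3333.
|A △ B| = |A| + |B| − 2·|A∩B| = 63 + 10 − 16.6667 = 56.33.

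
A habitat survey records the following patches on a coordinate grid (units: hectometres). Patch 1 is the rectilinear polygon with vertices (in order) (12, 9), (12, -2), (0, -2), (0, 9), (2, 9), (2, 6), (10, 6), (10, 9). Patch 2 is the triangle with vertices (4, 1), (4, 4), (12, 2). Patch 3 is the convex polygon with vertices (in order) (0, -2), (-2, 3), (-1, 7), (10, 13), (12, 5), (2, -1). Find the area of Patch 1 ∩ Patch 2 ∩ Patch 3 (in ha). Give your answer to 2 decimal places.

7.82

The intersection is the polygon with vertices (8.471,2.882), (5.684,1.21), (4,1), (4,4).
By the shoelace formula its area is 7.82.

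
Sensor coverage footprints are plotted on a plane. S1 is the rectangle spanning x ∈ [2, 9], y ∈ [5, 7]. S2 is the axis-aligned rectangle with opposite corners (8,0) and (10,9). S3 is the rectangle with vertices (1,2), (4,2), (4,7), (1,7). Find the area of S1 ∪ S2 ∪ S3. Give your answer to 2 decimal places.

41.00

By inclusion–exclusion:
Individual areas: |S1| = 14, |S2| = 18, |S3| = 15.
|S1∩S2|: x∈[8,9], y∈[5,7] → 1·2 = 2.
|S1∩S3|: x∈[2,4], y∈[5,7] → 2·2 = 4.
|S2∩S3| = 0 (no overlap).
|S1∩S2∩S3| = 0.
|S1 ∪ S2 ∪ S3| = 47 − 6 + 0 = 41.00.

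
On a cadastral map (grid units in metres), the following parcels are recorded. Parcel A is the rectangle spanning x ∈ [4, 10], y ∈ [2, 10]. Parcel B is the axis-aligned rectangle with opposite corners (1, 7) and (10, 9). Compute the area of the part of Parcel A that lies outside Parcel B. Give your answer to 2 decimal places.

|Parcel A∩Parcel B|: x∈[4,10], y∈[7,9] → 6·2 = 12.
|Parcel A| = 48.
|Parcel A ∖ Parcel B| = |Parcel A| − |Parcel A∩Parcel B| = 48 − 12 = 36.00.

36.00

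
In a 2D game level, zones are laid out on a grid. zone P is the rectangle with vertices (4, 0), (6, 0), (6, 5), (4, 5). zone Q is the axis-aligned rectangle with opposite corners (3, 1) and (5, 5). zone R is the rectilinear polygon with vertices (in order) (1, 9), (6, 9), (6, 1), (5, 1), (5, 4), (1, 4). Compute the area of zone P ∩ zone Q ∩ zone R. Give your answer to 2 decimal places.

1.00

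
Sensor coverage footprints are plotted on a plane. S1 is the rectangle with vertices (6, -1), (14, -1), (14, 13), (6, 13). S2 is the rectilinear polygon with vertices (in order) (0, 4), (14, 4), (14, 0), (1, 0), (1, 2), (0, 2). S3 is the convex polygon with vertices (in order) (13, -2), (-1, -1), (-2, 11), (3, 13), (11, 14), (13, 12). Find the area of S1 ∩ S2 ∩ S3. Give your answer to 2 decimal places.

28.00

The intersection is the polygon with vertices (6,0), (6,4), (13,4), (13,0).
By the shoelace formula its area is 28.00.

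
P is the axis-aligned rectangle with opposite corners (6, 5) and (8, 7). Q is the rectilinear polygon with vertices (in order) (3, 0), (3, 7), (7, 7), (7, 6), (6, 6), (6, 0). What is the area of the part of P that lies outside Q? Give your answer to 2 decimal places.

3.00

|P| = 4, |P∩Q| = 1.
|P ∖ Q| = |P| − |P∩Q| = 4 − 1 = 3.00.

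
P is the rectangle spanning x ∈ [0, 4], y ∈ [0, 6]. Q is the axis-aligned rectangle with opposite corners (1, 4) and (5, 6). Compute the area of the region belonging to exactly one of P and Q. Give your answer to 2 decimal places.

20.00

|P∩Q|: x∈[1,4], y∈[4,6] → 3·2 = 6.
|P △ Q| = |P| + |Q| − 2·|P∩Q| = 24 + 8 − 12 = 20.00.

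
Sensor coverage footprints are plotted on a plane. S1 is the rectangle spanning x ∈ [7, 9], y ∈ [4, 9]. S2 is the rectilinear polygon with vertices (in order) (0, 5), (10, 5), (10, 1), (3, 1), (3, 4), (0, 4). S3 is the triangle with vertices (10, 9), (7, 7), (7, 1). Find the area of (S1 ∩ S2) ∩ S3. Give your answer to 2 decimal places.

1.31

The region (S1 ∩ S2) ∩ S3 is the polygon with vertices (7,4), (7,5), (8.5,5), (8.125,4).
By the shoelace formula its area is 1.31.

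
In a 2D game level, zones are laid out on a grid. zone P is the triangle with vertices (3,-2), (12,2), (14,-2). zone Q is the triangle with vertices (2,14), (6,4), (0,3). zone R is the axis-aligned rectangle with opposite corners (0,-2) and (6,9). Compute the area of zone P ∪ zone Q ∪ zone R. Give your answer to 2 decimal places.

93.27

By inclusion–exclusion:
Individual areas: |zone P| = 22, |zone Q| = 32, |zone R| = 66.
|zone P∩zone Q| = 0.
|zone P∩zone R| = 2.
|zone Q∩zone R| = 24.7273.
|zone P∩zone Q∩zone R| = 0.
|zone P ∪ zone Q ∪ zone R| = 120 − 26.7273 + 0 = 93.27.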